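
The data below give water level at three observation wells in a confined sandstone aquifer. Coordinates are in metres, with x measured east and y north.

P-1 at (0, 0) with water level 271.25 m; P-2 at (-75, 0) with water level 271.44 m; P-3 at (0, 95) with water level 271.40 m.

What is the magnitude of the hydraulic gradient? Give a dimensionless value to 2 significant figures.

0.0030

∂h/∂x = (271.44 − 271.25) / (-75 − 0) = -0.002533
∂h/∂y = (271.40 − 271.25) / (95 − 0) = +0.001579
|∇h| = √(-0.002533² + 0.001579²) = 0.002985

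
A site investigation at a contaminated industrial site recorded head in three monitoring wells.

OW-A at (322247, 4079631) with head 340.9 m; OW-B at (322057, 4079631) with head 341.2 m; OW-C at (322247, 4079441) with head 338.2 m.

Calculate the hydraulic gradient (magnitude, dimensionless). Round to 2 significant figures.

∂h/∂x = (341.2 − 340.9) / (322057 − 322247) = -0.001579
∂h/∂y = (338.2 − 340.9) / (4079441 − 4079631) = +0.01421
|∇h| = √(-0.001579² + 0.01421²) = 0.0143

0.014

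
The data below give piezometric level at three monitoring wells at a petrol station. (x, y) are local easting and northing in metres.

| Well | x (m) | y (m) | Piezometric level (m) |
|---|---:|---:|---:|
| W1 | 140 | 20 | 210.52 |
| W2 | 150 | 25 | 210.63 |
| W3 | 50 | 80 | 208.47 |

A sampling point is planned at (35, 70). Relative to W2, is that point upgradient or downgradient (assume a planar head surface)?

Differences from W1: to W2 (Δx, Δy, Δh) = (10, 5, +0.11); to W3 = (-90, 60, -2.05).
Solve a·Δx + b·Δy = Δh: det = 10·60 − (-90)·5 = 1050.
∂h/∂x = [(+0.11)·60 − (-2.05)·5] / 1050 = +0.01605
∂h/∂y = [10·(-2.05) − (-90)·(+0.11)] / 1050 = -0.01010
Head at (35, 70) = 210.52 + (+0.01605)·(-105) + (-0.01010)·(50) = 208.33 m.
That is lower than the 210.63 m at W2, so the point is downgradient.

downgradient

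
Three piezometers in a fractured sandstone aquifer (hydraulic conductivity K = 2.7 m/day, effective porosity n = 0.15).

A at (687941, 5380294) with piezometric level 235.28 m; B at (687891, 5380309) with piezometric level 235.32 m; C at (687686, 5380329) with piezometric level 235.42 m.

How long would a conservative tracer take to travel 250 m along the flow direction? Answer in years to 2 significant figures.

Three-point gradient (reference A): Δ to B = (-50, 15, +0.04), Δ to C = (-255, 35, +0.14).
∂h/∂x = -0.0003373, ∂h/∂y = +0.001542 (det = 2075).
|∇h| = √(-0.0003373² + 0.001542²) = 0.001578
Seepage velocity v = K·i/n = 2.7 × 0.001578 / 0.15 = 0.0284 m/day.
t = 250 / 0.0284 = 8803 days = 24.1 years.

24 years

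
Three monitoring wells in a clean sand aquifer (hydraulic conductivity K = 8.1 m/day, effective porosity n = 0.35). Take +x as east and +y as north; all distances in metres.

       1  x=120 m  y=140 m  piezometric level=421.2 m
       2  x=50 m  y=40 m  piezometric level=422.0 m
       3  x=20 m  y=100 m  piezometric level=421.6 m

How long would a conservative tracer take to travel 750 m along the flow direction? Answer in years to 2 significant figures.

12 years

Differences from 1: to 2 (Δx, Δy, Δh) = (-70, -100, +0.8); to 3 = (-100, -40, +0.4).
Determinant of the coordinate differences = (-70)·(-40) − (-100)·(-100) = -7200.
∂h/∂x = [(+0.8)·(-40) − (+0.4)·(-100)] / -7200 = -0.001111
∂h/∂y = [(-70)·(+0.4) − (-100)·(+0.8)] / -7200 = -0.007222
|∇h| = √(-0.001111² + -0.007222²) = 0.007307
Seepage velocity v = K·i/n = 8.1 × 0.007307 / 0.35 = 0.1691 m/day.
t = 750 / 0.1691 = 4435 days = 12.1 years.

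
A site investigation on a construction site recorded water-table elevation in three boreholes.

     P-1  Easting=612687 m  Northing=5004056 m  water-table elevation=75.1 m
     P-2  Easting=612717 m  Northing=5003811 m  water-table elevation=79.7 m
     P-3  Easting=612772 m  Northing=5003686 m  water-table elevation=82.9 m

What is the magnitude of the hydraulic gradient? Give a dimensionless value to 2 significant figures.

0.027

Differences from P-1: to P-2 (Δx, Δy, Δh) = (30, -245, +4.6); to P-3 = (85, -370, +7.8).
Solve a·Δx + b·Δy = Δh: det = 30·(-370) − 85·(-245) = 9725.
∂h/∂x = [(+4.6)·(-370) − (+7.8)·(-245)] / 9725 = +0.02149
∂h/∂y = [30·(+7.8) − 85·(+4.6)] / 9725 = -0.01614
|∇h| = √(0.02149² + -0.01614²) = 0.02688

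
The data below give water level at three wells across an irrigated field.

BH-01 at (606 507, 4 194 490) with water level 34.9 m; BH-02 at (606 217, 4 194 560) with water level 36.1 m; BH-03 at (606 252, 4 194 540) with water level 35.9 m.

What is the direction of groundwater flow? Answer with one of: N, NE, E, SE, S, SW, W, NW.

SE

Differences from BH-01: to BH-02 (Δx, Δy, Δh) = (-290, 70, +1.2); to BH-03 = (-255, 50, +1.0).
Solve a·Δx + b·Δy = Δh: det = (-290)·50 − (-255)·70 = 3350.
∂h/∂x = [(+1.2)·50 − (+1.0)·70] / 3350 = -0.002985
∂h/∂y = [(-290)·(+1.0) − (-255)·(+1.2)] / 3350 = +0.004776
Flow = −∇h = (+0.002985 east, -0.004776 north), which points southeast.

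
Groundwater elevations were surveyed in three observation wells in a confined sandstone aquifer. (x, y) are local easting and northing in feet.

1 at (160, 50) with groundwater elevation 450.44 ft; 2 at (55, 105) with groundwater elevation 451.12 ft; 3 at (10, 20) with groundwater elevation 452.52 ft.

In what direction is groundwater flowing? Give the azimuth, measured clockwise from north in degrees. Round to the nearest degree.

Differences from 1: to 2 (Δx, Δy, Δh) = (-105, 55, +0.68); to 3 = (-150, -30, +2.08).
Solve a·Δx + b·Δy = Δh: det = (-105)·(-30) − (-150)·55 = 11400.
∂h/∂x = [(+0.68)·(-30) − (+2.08)·55] / 11400 = -0.01182
∂h/∂y = [(-105)·(+2.08) − (-150)·(+0.68)] / 11400 = -0.01021
Flow direction (−∇h) has components (+0.01182 E, +0.01021 N).
Azimuth = atan2(E, N) = atan2(+0.01182, +0.01021) = 49.2° ≈ 049°.

049°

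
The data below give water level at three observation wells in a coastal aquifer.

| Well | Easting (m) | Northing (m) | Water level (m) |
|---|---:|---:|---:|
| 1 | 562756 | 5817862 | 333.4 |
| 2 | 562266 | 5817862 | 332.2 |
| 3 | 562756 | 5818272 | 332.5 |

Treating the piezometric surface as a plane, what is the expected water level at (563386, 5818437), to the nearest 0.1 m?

333.7 m

∂h/∂x = (332.2 − 333.4) / (562266 − 562756) = +0.002449
∂h/∂y = (332.5 − 333.4) / (5818272 − 5817862) = -0.002195
h(563386, 5818437) = 333.4 + (+0.002449)·(630) + (-0.002195)·(575) = 333.4 +1.543 -1.262 = 333.681 m.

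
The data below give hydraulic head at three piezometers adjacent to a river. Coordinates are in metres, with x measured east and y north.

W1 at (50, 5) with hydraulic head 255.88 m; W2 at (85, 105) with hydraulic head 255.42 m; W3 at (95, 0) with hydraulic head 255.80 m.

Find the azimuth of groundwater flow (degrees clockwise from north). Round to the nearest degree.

030°

With h = a·x + b·y + c and W1 as origin, the differences give:
  35·a + 100·b = -0.46
  45·a + (-5)·b = -0.08
Eliminate b (×(-5) and ×100, subtract): -4675·a = 10.300 → a = ∂h/∂x = -0.002203
Back-substitute: b = ∂h/∂y = -0.003829.
Flow direction (−∇h) has components (+0.002203 E, +0.003829 N).
Azimuth = atan2(E, N) = atan2(+0.002203, +0.003829) = 29.9° ≈ 030°.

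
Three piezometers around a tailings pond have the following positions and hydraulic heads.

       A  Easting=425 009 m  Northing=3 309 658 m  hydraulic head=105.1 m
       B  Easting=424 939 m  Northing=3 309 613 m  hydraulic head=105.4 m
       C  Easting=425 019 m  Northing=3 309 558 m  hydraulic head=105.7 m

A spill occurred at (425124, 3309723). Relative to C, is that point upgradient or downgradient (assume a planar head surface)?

Differences from A: to B (Δx, Δy, Δh) = (-70, -45, +0.3); to C = (10, -100, +0.6).
Solve a·Δx + b·Δy = Δh: det = (-70)·(-100) − 10·(-45) = 7450.
∂h/∂x = [(+0.3)·(-100) − (+0.6)·(-45)] / 7450 = -0.0004027
∂h/∂y = [(-70)·(+0.6) − 10·(+0.3)] / 7450 = -0.006040
Head at (425124, 3309723) = 105.1 + (-0.0004027)·(115) + (-0.006040)·(65) = 104.66 m.
That is lower than the 105.7 m at C, so the point is downgradient.

downgradient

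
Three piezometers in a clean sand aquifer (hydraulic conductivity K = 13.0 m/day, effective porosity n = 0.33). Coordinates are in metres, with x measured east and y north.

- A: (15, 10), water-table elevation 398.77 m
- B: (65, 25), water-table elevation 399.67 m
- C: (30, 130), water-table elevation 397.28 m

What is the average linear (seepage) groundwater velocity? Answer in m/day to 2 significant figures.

Differences from A: to B (Δx, Δy, Δh) = (50, 15, +0.90); to C = (15, 120, -1.49).
Determinant of the coordinate differences = 50·120 − 15·15 = 5775.
∂h/∂x = [(+0.90)·120 − (-1.49)·15] / 5775 = +0.02257
∂h/∂y = [50·(-1.49) − 15·(+0.90)] / 5775 = -0.01524
|∇h| = √(0.02257² + -0.01524²) = 0.02723
Seepage velocity v = K·i/n = 13.0 × 0.02723 / 0.33 = 1.073 m/day.

1.1 m/day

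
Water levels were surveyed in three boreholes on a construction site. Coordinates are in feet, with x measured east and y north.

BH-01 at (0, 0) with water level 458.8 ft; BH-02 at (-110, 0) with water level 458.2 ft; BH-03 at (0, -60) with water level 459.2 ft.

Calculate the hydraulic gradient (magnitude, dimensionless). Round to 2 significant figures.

0.0086

∂h/∂x = (458.2 − 458.8) / (-110 − 0) = +0.005455
∂h/∂y = (459.2 − 458.8) / (-60 − 0) = -0.006667
|∇h| = √(0.005455² + -0.006667²) = 0.008614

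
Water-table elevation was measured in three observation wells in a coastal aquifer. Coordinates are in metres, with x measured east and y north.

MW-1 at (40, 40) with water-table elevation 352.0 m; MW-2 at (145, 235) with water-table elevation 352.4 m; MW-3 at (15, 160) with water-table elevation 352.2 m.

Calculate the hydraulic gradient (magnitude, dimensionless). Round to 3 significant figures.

0.00185

Taking MW-1 as reference: MW-2−MW-1 = (105, 195, +0.4); MW-3−MW-1 = (-25, 120, +0.2).
Solve a·Δx + b·Δy = Δh: det = 105·120 − (-25)·195 = 17475.
∂h/∂x = [(+0.4)·120 − (+0.2)·195] / 17475 = +0.0005150
∂h/∂y = [105·(+0.2) − (-25)·(+0.4)] / 17475 = +0.001774
|∇h| = √(0.0005150² + 0.001774²) = 0.001847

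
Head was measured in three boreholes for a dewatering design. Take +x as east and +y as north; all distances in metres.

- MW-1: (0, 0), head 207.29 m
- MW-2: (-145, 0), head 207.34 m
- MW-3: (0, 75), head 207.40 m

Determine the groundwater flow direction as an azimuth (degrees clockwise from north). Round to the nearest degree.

∂h/∂x = (207.34 − 207.29) / (-145 − 0) = -0.0003448
∂h/∂y = (207.40 − 207.29) / (75 − 0) = +0.001467
Flow direction (−∇h) has components (+0.0003448 E, -0.001467 N).
Azimuth = atan2(E, N) = atan2(+0.0003448, -0.001467) = 166.8° ≈ 167°.

167°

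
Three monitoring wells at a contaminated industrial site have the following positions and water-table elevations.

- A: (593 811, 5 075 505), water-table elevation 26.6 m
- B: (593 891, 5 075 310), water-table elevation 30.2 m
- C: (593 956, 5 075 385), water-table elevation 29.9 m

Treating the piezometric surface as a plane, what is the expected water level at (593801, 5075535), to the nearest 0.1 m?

Taking A as reference: B−A = (80, -195, +3.6); C−A = (145, -120, +3.3).
Determinant of the coordinate differences = 80·(-120) − 145·(-195) = 18675.
∂h/∂x = [(+3.6)·(-120) − (+3.3)·(-195)] / 18675 = +0.01133
∂h/∂y = [80·(+3.3) − 145·(+3.6)] / 18675 = -0.01382
h(593801, 5075535) = 26.6 + (+0.01133)·(-10) + (-0.01382)·(30) = 26.6 -0.113 -0.414 = 26.072 m.

26.1 m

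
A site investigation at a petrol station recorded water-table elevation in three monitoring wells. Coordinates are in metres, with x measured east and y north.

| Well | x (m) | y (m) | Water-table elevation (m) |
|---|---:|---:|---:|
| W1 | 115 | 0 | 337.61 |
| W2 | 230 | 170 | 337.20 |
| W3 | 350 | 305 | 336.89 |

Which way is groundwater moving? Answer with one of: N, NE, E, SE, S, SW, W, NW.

N

With h = a·x + b·y + c and W1 as origin, the differences give:
  115·a + 170·b = -0.41
  235·a + 305·b = -0.72
Eliminate b (×305 and ×170, subtract): -4875·a = -2.650 → a = ∂h/∂x = +0.0005436
Back-substitute: b = ∂h/∂y = -0.002779.
Flow = −∇h = (-0.0005436 east, +0.002779 north), which points north.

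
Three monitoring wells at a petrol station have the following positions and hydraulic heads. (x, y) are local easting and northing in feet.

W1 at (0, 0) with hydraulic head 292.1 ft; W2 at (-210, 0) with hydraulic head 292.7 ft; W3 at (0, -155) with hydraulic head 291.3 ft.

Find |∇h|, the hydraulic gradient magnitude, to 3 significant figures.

0.00590

∂h/∂x = (292.7 − 292.1) / (-210 − 0) = -0.002857
∂h/∂y = (291.3 − 292.1) / (-155 − 0) = +0.005161
|∇h| = √(-0.002857² + 0.005161²) = 0.005899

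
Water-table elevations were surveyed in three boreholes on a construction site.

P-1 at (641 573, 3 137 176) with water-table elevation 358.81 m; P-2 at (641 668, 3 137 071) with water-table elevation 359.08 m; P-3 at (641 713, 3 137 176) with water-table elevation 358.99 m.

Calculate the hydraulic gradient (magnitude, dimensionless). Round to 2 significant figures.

Differences from P-1: to P-2 (Δx, Δy, Δh) = (95, -105, +0.27); to P-3 = (140, 0, +0.18).
Determinant of the coordinate differences = 95·0 − 140·(-105) = 14700.
∂h/∂x = [(+0.27)·0 − (+0.18)·(-105)] / 14700 = +0.001286
∂h/∂y = [95·(+0.18) − 140·(+0.27)] / 14700 = -0.001408
|∇h| = √(0.001286² + -0.001408²) = 0.001907

0.0019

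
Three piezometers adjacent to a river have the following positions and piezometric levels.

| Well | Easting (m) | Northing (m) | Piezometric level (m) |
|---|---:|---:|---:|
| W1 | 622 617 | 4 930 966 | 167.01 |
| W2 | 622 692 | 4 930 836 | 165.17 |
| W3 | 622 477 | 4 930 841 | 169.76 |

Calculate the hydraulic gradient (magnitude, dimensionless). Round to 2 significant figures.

With h = a·x + b·y + c and W1 as origin, the differences give:
  75·a + (-130)·b = -1.84
  (-140)·a + (-125)·b = +2.75
Eliminate b (×(-125) and ×(-130), subtract): -27575·a = 587.500 → a = ∂h/∂x = -0.02131
Back-substitute: b = ∂h/∂y = +0.001862.
|∇h| = √(-0.02131² + 0.001862²) = 0.02139

0.021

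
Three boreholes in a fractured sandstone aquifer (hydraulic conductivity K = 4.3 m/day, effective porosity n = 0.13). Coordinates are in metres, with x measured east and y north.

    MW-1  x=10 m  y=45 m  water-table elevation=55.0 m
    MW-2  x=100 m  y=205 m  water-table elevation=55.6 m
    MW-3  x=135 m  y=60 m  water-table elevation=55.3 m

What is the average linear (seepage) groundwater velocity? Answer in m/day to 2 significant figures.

With h = a·x + b·y + c and MW-1 as origin, the differences give:
  90·a + 160·b = +0.6
  125·a + 15·b = +0.3
Eliminate b (×15 and ×160, subtract): -18650·a = -39.00 → a = ∂h/∂x = +0.002091
Back-substitute: b = ∂h/∂y = +0.002574.
|∇h| = √(0.002091² + 0.002574²) = 0.003316
Seepage velocity v = K·i/n = 4.3 × 0.003316 / 0.13 = 0.1097 m/day.

0.11 m/day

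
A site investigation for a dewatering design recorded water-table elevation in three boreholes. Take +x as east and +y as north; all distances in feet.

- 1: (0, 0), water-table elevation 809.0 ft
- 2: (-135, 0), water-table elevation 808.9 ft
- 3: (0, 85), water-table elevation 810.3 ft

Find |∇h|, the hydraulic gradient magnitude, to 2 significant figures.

0.015

∂h/∂x = (808.9 − 809.0) / (-135 − 0) = +0.0007407
∂h/∂y = (810.3 − 809.0) / (85 − 0) = +0.01529
|∇h| = √(0.0007407² + 0.01529²) = 0.01531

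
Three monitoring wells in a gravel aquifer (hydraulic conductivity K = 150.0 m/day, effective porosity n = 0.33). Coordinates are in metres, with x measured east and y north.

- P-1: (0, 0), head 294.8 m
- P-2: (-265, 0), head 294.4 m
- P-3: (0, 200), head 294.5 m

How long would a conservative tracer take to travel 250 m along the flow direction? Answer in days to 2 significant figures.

∂h/∂x = (294.4 − 294.8) / (-265 − 0) = +0.001509
∂h/∂y = (294.5 − 294.8) / (200 − 0) = -0.001500
|∇h| = √(0.001509² + -0.001500²) = 0.002128
Seepage velocity v = K·i/n = 150.0 × 0.002128 / 0.33 = 0.9673 m/day.
t = 250 / 0.9673 = 258.5 days.

260 days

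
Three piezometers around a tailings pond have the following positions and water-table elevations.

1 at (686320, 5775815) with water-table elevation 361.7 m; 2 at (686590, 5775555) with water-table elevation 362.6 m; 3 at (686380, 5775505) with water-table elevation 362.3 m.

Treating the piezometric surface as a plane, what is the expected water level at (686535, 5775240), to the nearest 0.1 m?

Three-point gradient (reference 1): Δ to 2 = (270, -260, +0.9), Δ to 3 = (60, -310, +0.6).
∂h/∂x = +0.001806, ∂h/∂y = -0.001586 (det = -68100).
h(686535, 5775240) = 361.7 + (+0.001806)·(215) + (-0.001586)·(-575) = 361.7 +0.388 +0.912 = 363.000 m.

363.0 m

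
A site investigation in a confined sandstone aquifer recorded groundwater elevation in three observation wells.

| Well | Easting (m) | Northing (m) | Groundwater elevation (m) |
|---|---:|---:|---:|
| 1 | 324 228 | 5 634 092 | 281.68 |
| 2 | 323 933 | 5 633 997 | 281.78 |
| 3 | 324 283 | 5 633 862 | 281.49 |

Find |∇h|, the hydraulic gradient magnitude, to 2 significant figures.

Taking 1 as reference: 2−1 = (-295, -95, +0.10); 3−1 = (55, -230, -0.19).
Solve a·Δx + b·Δy = Δh: det = (-295)·(-230) − 55·(-95) = 73075.
∂h/∂x = [(+0.10)·(-230) − (-0.19)·(-95)] / 73075 = -0.0005618
∂h/∂y = [(-295)·(-0.19) − 55·(+0.10)] / 73075 = +0.0006918
|∇h| = √(-0.0005618² + 0.0006918²) = 0.0008912

0.00089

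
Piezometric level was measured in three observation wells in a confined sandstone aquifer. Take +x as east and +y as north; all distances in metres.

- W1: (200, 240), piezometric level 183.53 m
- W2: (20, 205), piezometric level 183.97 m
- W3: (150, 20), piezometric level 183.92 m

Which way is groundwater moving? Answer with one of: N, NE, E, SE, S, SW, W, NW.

NE

Differences from W1: to W2 (Δx, Δy, Δh) = (-180, -35, +0.44); to W3 = (-50, -220, +0.39).
Determinant of the coordinate differences = (-180)·(-220) − (-50)·(-35) = 37850.
∂h/∂x = [(+0.44)·(-220) − (+0.39)·(-35)] / 37850 = -0.002197
∂h/∂y = [(-180)·(+0.39) − (-50)·(+0.44)] / 37850 = -0.001273
Flow = −∇h = (+0.002197 east, +0.001273 north), which points northeast.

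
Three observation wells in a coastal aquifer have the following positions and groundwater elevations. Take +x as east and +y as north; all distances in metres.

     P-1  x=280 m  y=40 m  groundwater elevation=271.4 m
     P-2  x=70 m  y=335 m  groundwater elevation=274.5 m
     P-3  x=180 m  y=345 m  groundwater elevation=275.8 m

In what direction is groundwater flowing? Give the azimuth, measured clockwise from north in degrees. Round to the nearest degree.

210°

With h = a·x + b·y + c and P-1 as origin, the differences give:
  (-210)·a + 295·b = +3.1
  (-100)·a + 305·b = +4.4
Eliminate b (×305 and ×295, subtract): -34550·a = -352.50 → a = ∂h/∂x = +0.01020
Back-substitute: b = ∂h/∂y = +0.01777.
Flow direction (−∇h) has components (-0.01020 E, -0.01777 N).
Azimuth = atan2(E, N) = atan2(-0.01020, -0.01777) = 209.9° ≈ 210°.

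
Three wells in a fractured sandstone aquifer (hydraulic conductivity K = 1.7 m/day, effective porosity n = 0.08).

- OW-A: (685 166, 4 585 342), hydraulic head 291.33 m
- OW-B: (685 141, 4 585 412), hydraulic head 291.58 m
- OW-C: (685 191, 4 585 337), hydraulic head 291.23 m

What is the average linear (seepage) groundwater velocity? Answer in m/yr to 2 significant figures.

33 m/yr

With h = a·x + b·y + c and OW-A as origin, the differences give:
  (-25)·a + 70·b = +0.25
  25·a + (-5)·b = -0.10
Eliminate b (×(-5) and ×70, subtract): -1625·a = 5.750 → a = ∂h/∂x = -0.003538
Back-substitute: b = ∂h/∂y = +0.002308.
|∇h| = √(-0.003538² + 0.002308²) = 0.004224
Seepage velocity v = K·i/n = 1.7 × 0.004224 / 0.08 = 0.08976 m/day = 32.78 m/yr.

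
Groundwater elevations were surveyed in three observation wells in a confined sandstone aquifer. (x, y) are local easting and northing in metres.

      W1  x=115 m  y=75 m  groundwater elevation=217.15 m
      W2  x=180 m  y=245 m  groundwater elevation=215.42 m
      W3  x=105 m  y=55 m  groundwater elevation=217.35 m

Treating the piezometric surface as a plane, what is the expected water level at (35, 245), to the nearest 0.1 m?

With h = a·x + b·y + c and W1 as origin, the differences give:
  65·a + 170·b = -1.73
  (-10)·a + (-20)·b = +0.20
Eliminate b (×(-20) and ×170, subtract): 400·a = 0.600 → a = ∂h/∂x = +0.001500
Back-substitute: b = ∂h/∂y = -0.01075.
h(35, 245) = 217.15 + (+0.001500)·(-80) + (-0.01075)·(170) = 217.15 -0.120 -1.828 = 215.202 m.

215.2 m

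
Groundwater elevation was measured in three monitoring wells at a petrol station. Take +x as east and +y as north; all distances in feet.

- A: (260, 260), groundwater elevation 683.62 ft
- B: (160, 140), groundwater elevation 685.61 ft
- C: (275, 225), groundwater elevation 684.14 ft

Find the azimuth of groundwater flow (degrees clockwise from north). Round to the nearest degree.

With h = a·x + b·y + c and A as origin, the differences give:
  (-100)·a + (-120)·b = +1.99
  15·a + (-35)·b = +0.52
Eliminate b (×(-35) and ×(-120), subtract): 5300·a = -7.250 → a = ∂h/∂x = -0.001368
Back-substitute: b = ∂h/∂y = -0.01544.
Flow direction (−∇h) has components (+0.001368 E, +0.01544 N).
Azimuth = atan2(E, N) = atan2(+0.001368, +0.01544) = 5.1° ≈ 005°.

005°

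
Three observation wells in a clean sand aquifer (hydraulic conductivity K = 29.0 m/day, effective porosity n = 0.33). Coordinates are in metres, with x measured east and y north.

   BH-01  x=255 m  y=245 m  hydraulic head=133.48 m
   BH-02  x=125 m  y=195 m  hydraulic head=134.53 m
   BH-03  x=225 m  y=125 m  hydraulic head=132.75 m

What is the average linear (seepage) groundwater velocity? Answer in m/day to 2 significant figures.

1.3 m/day

With h = a·x + b·y + c and BH-01 as origin, the differences give:
  (-130)·a + (-50)·b = +1.05
  (-30)·a + (-120)·b = -0.73
Eliminate b (×(-120) and ×(-50), subtract): 14100·a = -162.500 → a = ∂h/∂x = -0.01152
Back-substitute: b = ∂h/∂y = +0.008965.
|∇h| = √(-0.01152² + 0.008965²) = 0.0146
Seepage velocity v = K·i/n = 29.0 × 0.0146 / 0.33 = 1.283 m/day.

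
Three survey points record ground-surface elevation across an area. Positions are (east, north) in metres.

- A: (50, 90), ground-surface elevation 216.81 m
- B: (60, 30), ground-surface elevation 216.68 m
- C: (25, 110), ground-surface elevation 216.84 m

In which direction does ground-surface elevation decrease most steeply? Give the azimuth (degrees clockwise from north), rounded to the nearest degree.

195°

With z = a·x + b·y + c and A as origin, the differences give:
  10·a + (-60)·b = -0.13
  (-25)·a + 20·b = +0.03
Eliminate b (×20 and ×(-60), subtract): -1300·a = -0.800 → a = ∂z/∂x = +0.0006154
Back-substitute: b = ∂z/∂y = +0.002269.
Steepest decrease is along −∇f: components (-0.0006154 E, -0.002269 N).
Azimuth = atan2(-0.0006154, -0.002269) = 195.2° ≈ 195°.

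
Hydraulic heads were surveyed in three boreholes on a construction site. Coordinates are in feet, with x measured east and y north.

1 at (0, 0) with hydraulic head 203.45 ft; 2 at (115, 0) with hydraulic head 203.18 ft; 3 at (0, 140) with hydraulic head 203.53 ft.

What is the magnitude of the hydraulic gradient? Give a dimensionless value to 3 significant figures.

0.00242

∂h/∂x = (203.18 − 203.45) / (115 − 0) = -0.002348
∂h/∂y = (203.53 − 203.45) / (140 − 0) = +0.0005714
|∇h| = √(-0.002348² + 0.0005714²) = 0.002417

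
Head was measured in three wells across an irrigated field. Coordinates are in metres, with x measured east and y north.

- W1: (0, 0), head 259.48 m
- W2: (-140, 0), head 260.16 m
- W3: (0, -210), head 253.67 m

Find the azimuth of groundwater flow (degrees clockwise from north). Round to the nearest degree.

∂h/∂x = (260.16 − 259.48) / (-140 − 0) = -0.004857
∂h/∂y = (253.67 − 259.48) / (-210 − 0) = +0.02767
Flow direction (−∇h) has components (+0.004857 E, -0.02767 N).
Azimuth = atan2(E, N) = atan2(+0.004857, -0.02767) = 170.0° ≈ 170°.

170°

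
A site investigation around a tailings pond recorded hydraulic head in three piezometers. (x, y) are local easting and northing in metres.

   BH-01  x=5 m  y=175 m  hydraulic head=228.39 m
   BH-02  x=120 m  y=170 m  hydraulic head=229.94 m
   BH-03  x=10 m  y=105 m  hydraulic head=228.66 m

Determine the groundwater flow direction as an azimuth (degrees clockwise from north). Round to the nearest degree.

282°

With h = a·x + b·y + c and BH-01 as origin, the differences give:
  115·a + (-5)·b = +1.55
  5·a + (-70)·b = +0.27
Eliminate b (×(-70) and ×(-5), subtract): -8025·a = -107.150 → a = ∂h/∂x = +0.01335
Back-substitute: b = ∂h/∂y = -0.002903.
Flow direction (−∇h) has components (-0.01335 E, +0.002903 N).
Azimuth = atan2(E, N) = atan2(-0.01335, +0.002903) = 282.3° ≈ 282°.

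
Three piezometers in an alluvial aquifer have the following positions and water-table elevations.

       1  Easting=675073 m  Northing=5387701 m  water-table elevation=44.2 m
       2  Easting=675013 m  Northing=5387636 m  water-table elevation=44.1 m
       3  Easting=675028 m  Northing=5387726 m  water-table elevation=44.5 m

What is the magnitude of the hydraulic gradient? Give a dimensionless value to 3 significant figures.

0.00637

Three-point gradient (reference 1): Δ to 2 = (-60, -65, -0.1), Δ to 3 = (-45, 25, +0.3).
∂h/∂x = -0.003842, ∂h/∂y = +0.005085 (det = -4425).
|∇h| = √(-0.003842² + 0.005085²) = 0.006373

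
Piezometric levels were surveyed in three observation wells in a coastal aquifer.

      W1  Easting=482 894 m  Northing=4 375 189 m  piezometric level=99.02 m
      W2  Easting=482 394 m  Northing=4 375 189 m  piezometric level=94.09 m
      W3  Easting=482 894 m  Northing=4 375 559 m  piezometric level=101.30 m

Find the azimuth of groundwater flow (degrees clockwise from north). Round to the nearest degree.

238°

∂h/∂x = (94.09 − 99.02) / (482394 − 482894) = +0.009860
∂h/∂y = (101.30 − 99.02) / (4375559 − 4375189) = +0.006162
Flow direction (−∇h) has components (-0.009860 E, -0.006162 N).
Azimuth = atan2(E, N) = atan2(-0.009860, -0.006162) = 238.0° ≈ 238°.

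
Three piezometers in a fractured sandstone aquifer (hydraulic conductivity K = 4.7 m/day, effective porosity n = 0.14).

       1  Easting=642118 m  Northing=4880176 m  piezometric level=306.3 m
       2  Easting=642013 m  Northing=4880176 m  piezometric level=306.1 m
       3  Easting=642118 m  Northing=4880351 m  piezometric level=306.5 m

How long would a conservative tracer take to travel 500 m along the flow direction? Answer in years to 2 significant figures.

∂h/∂x = (306.1 − 306.3) / (642013 − 642118) = +0.001905
∂h/∂y = (306.5 − 306.3) / (4880351 − 4880176) = +0.001143
|∇h| = √(0.001905² + 0.001143²) = 0.002222
Seepage velocity v = K·i/n = 4.7 × 0.002222 / 0.14 = 0.0746 m/day.
t = 500 / 0.0746 = 6702 days = 18.3 years.

18 years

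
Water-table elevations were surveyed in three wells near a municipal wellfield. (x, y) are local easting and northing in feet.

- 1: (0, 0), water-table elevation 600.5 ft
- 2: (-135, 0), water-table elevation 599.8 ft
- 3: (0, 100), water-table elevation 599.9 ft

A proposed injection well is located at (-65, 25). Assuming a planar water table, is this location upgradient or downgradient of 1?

∂h/∂x = (599.8 − 600.5) / (-135 − 0) = +0.005185
∂h/∂y = (599.9 − 600.5) / (100 − 0) = -0.006000
Head at (-65, 25) = 600.5 + (+0.005185)·(-65) + (-0.006000)·(25) = 600.01 ft.
That is lower than the 600.5 ft at 1, so the point is downgradient.

downgradient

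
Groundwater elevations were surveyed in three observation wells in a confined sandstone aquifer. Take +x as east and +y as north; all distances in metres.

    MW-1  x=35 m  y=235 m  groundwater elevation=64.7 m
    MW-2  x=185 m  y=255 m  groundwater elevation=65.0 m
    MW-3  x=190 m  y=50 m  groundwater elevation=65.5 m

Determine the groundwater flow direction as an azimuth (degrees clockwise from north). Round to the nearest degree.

Differences from MW-1: to MW-2 (Δx, Δy, Δh) = (150, 20, +0.3); to MW-3 = (155, -185, +0.8).
Solve a·Δx + b·Δy = Δh: det = 150·(-185) − 155·20 = -30850.
∂h/∂x = [(+0.3)·(-185) − (+0.8)·20] / -30850 = +0.002318
∂h/∂y = [150·(+0.8) − 155·(+0.3)] / -30850 = -0.002382
Flow direction (−∇h) has components (-0.002318 E, +0.002382 N).
Azimuth = atan2(E, N) = atan2(-0.002318, +0.002382) = 315.8° ≈ 316°.

316°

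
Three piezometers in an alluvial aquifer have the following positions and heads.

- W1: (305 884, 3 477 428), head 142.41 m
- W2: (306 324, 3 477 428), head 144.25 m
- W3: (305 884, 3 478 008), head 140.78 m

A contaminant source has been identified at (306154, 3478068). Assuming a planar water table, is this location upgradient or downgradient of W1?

downgradient

∂h/∂x = (144.25 − 142.41) / (306324 − 305884) = +0.004182
∂h/∂y = (140.78 − 142.41) / (3478008 − 3477428) = -0.002810
Head at (306154, 3478068) = 142.41 + (+0.004182)·(270) + (-0.002810)·(640) = 141.74 m.
That is lower than the 142.41 m at W1, so the point is downgradient.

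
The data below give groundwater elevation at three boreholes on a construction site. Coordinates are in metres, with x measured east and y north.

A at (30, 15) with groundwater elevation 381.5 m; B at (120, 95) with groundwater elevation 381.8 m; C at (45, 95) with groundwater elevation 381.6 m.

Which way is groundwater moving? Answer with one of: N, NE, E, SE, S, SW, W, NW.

With h = a·x + b·y + c and A as origin, the differences give:
  90·a + 80·b = +0.3
  15·a + 80·b = +0.1
Eliminate b (×80 and ×80, subtract): 6000·a = 16.00 → a = ∂h/∂x = +0.002667
Back-substitute: b = ∂h/∂y = +0.0007500.
Flow = −∇h = (-0.002667 east, -0.0007500 north), which points west.

W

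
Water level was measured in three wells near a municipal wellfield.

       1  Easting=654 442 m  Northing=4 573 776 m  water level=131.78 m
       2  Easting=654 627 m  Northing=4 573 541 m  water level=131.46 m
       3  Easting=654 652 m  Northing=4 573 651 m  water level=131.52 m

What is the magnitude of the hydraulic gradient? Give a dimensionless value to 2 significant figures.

0.0011

Differences from 1: to 2 (Δx, Δy, Δh) = (185, -235, -0.32); to 3 = (210, -125, -0.26).
Determinant of the coordinate differences = 185·(-125) − 210·(-235) = 26225.
∂h/∂x = [(-0.32)·(-125) − (-0.26)·(-235)] / 26225 = -0.0008046
∂h/∂y = [185·(-0.26) − 210·(-0.32)] / 26225 = +0.0007283
|∇h| = √(-0.0008046² + 0.0007283²) = 0.001085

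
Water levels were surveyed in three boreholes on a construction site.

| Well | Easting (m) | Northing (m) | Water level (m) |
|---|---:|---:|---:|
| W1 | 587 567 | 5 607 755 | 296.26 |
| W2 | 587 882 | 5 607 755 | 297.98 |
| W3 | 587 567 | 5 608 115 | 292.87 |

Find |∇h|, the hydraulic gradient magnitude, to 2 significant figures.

0.011

∂h/∂x = (297.98 − 296.26) / (587882 − 587567) = +0.005460
∂h/∂y = (292.87 − 296.26) / (5608115 − 5607755) = -0.009417
|∇h| = √(0.005460² + -0.009417²) = 0.01089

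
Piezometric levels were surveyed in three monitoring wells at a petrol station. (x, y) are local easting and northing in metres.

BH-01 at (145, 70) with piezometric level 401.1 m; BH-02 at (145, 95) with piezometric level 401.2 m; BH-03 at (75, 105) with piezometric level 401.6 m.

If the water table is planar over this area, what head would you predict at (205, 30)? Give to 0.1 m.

With h = a·x + b·y + c and BH-01 as origin, the differences give:
  0·a + 25·b = +0.1
  (-70)·a + 35·b = +0.5
Eliminate b (×35 and ×25, subtract): 1750·a = -9.00 → a = ∂h/∂x = -0.005143
Back-substitute: b = ∂h/∂y = +0.004000.
h(205, 30) = 401.1 + (-0.005143)·(60) + (+0.004000)·(-40) = 401.1 -0.309 -0.160 = 400.631 m.

400.6 m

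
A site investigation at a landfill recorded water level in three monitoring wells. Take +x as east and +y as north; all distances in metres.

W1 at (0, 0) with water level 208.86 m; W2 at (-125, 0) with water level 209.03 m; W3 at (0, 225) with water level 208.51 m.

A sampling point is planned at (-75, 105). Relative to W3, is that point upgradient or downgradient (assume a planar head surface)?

∂h/∂x = (209.03 − 208.86) / (-125 − 0) = -0.001360
∂h/∂y = (208.51 − 208.86) / (225 − 0) = -0.001556
Head at (-75, 105) = 208.86 + (-0.001360)·(-75) + (-0.001556)·(105) = 208.80 m.
That is higher than the 208.51 m at W3, so the point is upgradient.

upgradient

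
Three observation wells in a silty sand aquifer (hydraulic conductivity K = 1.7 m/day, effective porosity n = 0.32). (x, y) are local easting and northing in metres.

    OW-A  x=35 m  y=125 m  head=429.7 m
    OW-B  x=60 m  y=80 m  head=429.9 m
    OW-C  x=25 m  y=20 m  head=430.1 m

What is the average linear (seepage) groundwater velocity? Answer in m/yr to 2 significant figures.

7.8 m/yr

Taking OW-A as reference: OW-B−OW-A = (25, -45, +0.2); OW-C−OW-A = (-10, -105, +0.4).
Solve a·Δx + b·Δy = Δh: det = 25·(-105) − (-10)·(-45) = -3075.
∂h/∂x = [(+0.2)·(-105) − (+0.4)·(-45)] / -3075 = +0.0009756
∂h/∂y = [25·(+0.4) − (-10)·(+0.2)] / -3075 = -0.003902
|∇h| = √(0.0009756² + -0.003902²) = 0.004022
Seepage velocity v = K·i/n = 1.7 × 0.004022 / 0.32 = 0.02137 m/day = 7.805 m/yr.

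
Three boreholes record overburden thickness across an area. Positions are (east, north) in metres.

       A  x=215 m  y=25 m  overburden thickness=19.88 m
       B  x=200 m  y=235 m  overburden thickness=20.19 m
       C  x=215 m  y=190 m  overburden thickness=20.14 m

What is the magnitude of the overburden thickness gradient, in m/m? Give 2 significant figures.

With d = a·x + b·y + c and A as origin, the differences give:
  (-15)·a + 210·b = +0.31
  0·a + 165·b = +0.26
Eliminate b (×165 and ×210, subtract): -2475·a = -3.450 → a = ∂d/∂x = +0.001394
Back-substitute: b = ∂d/∂y = +0.001576.
|∇f| = √(0.001394² + 0.001576²) = 0.002104 m/m

0.0021 m/m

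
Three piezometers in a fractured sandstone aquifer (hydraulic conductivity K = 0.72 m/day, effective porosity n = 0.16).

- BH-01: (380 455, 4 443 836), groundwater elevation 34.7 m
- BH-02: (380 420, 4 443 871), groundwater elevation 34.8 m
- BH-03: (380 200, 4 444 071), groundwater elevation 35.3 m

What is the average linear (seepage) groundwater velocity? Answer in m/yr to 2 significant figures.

With h = a·x + b·y + c and BH-01 as origin, the differences give:
  (-35)·a + 35·b = +0.1
  (-255)·a + 235·b = +0.6
Eliminate b (×235 and ×35, subtract): 700·a = 2.50 → a = ∂h/∂x = +0.003571
Back-substitute: b = ∂h/∂y = +0.006429.
|∇h| = √(0.003571² + 0.006429²) = 0.007354
Seepage velocity v = K·i/n = 0.72 × 0.007354 / 0.16 = 0.03309 m/day = 12.09 m/yr.

12 m/yr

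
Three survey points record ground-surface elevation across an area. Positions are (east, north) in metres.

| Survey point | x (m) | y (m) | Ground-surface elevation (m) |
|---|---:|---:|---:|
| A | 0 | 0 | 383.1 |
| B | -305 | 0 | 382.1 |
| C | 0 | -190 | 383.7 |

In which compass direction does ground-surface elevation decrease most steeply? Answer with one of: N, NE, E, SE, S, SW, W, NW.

∂z/∂x = (382.1 − 383.1) / (-305 − 0) = +0.003279
∂z/∂y = (383.7 − 383.1) / (-190 − 0) = -0.003158
Steepest decrease is along −∇f = (-0.003279 E, +0.003158 N) → northwest.

NW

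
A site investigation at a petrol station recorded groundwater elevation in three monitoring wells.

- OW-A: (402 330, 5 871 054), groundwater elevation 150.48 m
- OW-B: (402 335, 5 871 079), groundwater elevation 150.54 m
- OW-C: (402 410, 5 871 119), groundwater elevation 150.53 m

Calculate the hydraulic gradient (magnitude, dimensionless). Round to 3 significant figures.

Differences from OW-A: to OW-B (Δx, Δy, Δh) = (5, 25, +0.06); to OW-C = (80, 65, +0.05).
Determinant of the coordinate differences = 5·65 − 80·25 = -1675.
∂h/∂x = [(+0.06)·65 − (+0.05)·25] / -1675 = -0.001582
∂h/∂y = [5·(+0.05) − 80·(+0.06)] / -1675 = +0.002716
|∇h| = √(-0.001582² + 0.002716²) = 0.003143

0.00314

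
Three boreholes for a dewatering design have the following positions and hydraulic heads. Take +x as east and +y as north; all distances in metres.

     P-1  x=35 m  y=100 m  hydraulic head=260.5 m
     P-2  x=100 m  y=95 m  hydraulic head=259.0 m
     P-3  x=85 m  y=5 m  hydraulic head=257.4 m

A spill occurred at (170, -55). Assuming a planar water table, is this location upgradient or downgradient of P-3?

Taking P-1 as reference: P-2−P-1 = (65, -5, -1.5); P-3−P-1 = (50, -95, -3.1).
Determinant of the coordinate differences = 65·(-95) − 50·(-5) = -5925.
∂h/∂x = [(-1.5)·(-95) − (-3.1)·(-5)] / -5925 = -0.02143
∂h/∂y = [65·(-3.1) − 50·(-1.5)] / -5925 = +0.02135
Head at (170, -55) = 260.5 + (-0.02143)·(135) + (+0.02135)·(-155) = 254.30 m.
That is lower than the 257.4 m at P-3, so the point is downgradient.

downgradient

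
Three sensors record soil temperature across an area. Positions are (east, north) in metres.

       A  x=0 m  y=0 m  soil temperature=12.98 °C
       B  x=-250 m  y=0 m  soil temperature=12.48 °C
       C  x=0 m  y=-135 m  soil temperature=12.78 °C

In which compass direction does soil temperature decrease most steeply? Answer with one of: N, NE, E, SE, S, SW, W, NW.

SW

∂T/∂x = (12.48 − 12.98) / (-250 − 0) = +0.002000
∂T/∂y = (12.78 − 12.98) / (-135 − 0) = +0.001481
Steepest decrease is along −∇f = (-0.002000 E, -0.001481 N) → southwest.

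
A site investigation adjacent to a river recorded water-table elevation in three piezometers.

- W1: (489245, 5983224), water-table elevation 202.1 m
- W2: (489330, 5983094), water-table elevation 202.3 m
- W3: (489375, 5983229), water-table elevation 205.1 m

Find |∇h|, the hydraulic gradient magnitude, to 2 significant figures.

Three-point gradient (reference W1): Δ to W2 = (85, -130, +0.2), Δ to W3 = (130, 5, +3.0).
∂h/∂x = +0.02257, ∂h/∂y = +0.01322 (det = 17325).
|∇h| = √(0.02257² + 0.01322²) = 0.02616

0.026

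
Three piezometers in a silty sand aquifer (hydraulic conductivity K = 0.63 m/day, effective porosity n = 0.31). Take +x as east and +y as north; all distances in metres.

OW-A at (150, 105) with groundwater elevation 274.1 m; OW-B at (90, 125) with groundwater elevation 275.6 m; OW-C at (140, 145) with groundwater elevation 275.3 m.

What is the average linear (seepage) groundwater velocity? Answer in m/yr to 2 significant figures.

23 m/yr

Three-point gradient (reference OW-A): Δ to OW-B = (-60, 20, +1.5), Δ to OW-C = (-10, 40, +1.2).
∂h/∂x = -0.01636, ∂h/∂y = +0.02591 (det = -2200).
|∇h| = √(-0.01636² + 0.02591²) = 0.03064
Seepage velocity v = K·i/n = 0.63 × 0.03064 / 0.31 = 0.06227 m/day = 22.74 m/yr.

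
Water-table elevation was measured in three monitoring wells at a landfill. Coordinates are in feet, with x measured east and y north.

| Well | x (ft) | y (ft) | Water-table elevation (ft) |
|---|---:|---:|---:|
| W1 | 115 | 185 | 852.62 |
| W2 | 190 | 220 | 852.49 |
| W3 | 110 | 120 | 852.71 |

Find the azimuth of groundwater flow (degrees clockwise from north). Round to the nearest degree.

Differences from W1: to W2 (Δx, Δy, Δh) = (75, 35, -0.13); to W3 = (-5, -65, +0.09).
Determinant of the coordinate differences = 75·(-65) − (-5)·35 = -4700.
∂h/∂x = [(-0.13)·(-65) − (+0.09)·35] / -4700 = -0.001128
∂h/∂y = [75·(+0.09) − (-5)·(-0.13)] / -4700 = -0.001298
Flow direction (−∇h) has components (+0.001128 E, +0.001298 N).
Azimuth = atan2(E, N) = atan2(+0.001128, +0.001298) = 41.0° ≈ 041°.

041°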